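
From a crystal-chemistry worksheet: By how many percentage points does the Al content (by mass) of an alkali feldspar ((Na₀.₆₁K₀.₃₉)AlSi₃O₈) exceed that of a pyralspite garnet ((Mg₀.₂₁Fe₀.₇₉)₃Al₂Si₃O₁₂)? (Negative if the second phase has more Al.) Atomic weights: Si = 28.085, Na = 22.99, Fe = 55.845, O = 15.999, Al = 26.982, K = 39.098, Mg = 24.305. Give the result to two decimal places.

-1.24 percentage points

First mineral: 26.982 g Al in 268.501 g formula = 10.05 wt% Al.
Second mineral: 53.964 g Al in 477.872 g formula = 11.29 wt% Al.
10.05% − 11.29% gives a difference of -1.24 percentage points.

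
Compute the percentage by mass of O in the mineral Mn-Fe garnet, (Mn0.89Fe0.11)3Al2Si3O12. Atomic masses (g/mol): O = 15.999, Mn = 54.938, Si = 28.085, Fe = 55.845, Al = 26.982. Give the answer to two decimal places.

Formula mass = 2.67×54.938 + 0.33×55.845 + 2×26.982 + 3×28.085 + 12×15.999 = 495.320 g/mol, of which 191.988 g is O.
So O makes up 191.988/495.320 = 0.3876 of the mass, i.e. 38.76%.

38.76 weight percent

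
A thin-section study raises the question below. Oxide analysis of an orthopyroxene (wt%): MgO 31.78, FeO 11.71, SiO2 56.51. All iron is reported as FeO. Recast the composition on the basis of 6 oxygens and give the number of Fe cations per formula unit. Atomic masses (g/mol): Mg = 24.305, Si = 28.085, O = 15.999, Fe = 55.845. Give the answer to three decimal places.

MgO (M=40.304): mol = 0.78851; Mg = 0.78851, O = 0.78851.
FeO (M=71.844): mol = 0.16299; Fe = 0.16299, O = 0.16299.
SiO2 (M=60.083): mol = 0.94053; Si = 0.94053, O = 1.88106.
ΣO = 2.83256; factor = 6/ΣO = 2.11823.
Fe apfu = 0.16299 × 2.11823 = 0.345.

0.345 Fe apfu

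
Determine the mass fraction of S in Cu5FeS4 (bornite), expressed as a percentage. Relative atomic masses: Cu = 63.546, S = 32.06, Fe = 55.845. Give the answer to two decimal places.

Molar mass of Cu5FeS4: 5×63.546 + 1×55.845 + 4×32.06 = 501.815 g/mol.
Mass of S per formula unit: 4 × 32.06 = 128.240 g.
Weight fraction S = 128.240 / 501.815 = 0.2556.

25.56 wt%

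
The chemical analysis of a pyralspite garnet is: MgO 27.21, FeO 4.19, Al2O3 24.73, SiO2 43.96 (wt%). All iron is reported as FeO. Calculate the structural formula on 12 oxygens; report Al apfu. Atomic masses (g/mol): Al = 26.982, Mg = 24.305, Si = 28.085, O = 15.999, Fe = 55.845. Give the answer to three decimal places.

1.991 Al apfu

MgO (M=40.304): mol = 0.67512; Mg = 0.67512, O = 0.67512.
FeO (M=71.844): mol = 0.05832; Fe = 0.05832, O = 0.05832.
Al2O3 (M=101.961): mol = 0.24254; Al = 0.48508, O = 0.72762.
SiO2 (M=60.083): mol = 0.73165; Si = 0.73165, O = 1.46330.
ΣO = 2.92436; factor = 12/ΣO = 4.10346.
Al apfu = 0.48508 × 4.10346 = 1.991.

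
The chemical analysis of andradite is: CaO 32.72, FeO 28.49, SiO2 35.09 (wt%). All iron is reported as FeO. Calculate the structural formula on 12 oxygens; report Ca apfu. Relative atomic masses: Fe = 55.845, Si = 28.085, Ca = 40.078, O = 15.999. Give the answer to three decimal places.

3.260 Ca apfu

32.72 wt% CaO ÷ 56.077 g/mol = 0.58348 mol, giving 0.58348 Ca and 0.58348 O.
28.49 wt% FeO ÷ 71.844 g/mol = 0.39655 mol, giving 0.39655 Fe and 0.39655 O.
35.09 wt% SiO2 ÷ 60.083 g/mol = 0.58403 mol, giving 0.58403 Si and 1.16806 O.
Oxygen sums to 2.14809; scaling by 12/2.14809 = 5.58636 puts the formula on 12 O.
Ca: 0.58348 × 5.58636 = 3.260 atoms per formula unit.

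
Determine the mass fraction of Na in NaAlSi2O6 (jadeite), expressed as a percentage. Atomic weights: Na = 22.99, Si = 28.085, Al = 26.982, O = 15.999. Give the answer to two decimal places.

11.37 mass %

M(NaAlSi2O6) = 202.136 g/mol.
Na contributes 1 × 22.99 = 22.990 g per mole.
22.990/202.136 = 0.1137 → 11.37%.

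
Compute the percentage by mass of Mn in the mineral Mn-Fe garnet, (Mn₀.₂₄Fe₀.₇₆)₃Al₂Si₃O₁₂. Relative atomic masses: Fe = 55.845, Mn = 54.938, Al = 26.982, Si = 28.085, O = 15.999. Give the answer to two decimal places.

M((Mn₀.₂₄Fe₀.₇₆)₃Al₂Si₃O₁₂) = 497.089 g/mol.
Mn contributes 0.72 × 54.938 = 39.555 g per mole.
39.555/497.089 = 0.0796 → 7.96%.

7.96 mass %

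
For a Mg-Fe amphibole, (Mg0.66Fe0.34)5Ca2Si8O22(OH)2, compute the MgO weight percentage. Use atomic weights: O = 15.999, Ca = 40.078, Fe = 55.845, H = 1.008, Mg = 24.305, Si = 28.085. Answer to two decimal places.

15.36 wt%

M((Mg0.66Fe0.34)5Ca2Si8O22(OH)2) = 865.971 g/mol; M(MgO) = 40.304 g/mol.
Moles MgO per formula unit = 3.30 Mg ÷ 1 = 3.3000.
MgO fraction = (3.3000 × 40.304) / 865.971 = 133.003/865.971 = 0.1536.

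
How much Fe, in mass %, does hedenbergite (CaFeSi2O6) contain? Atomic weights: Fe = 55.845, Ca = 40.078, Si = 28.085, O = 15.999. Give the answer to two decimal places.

M(CaFeSi2O6) = 248.087 g/mol.
Fe contributes 1 × 55.845 = 55.845 g per mole.
55.845/248.087 = 0.2251 → 22.51%.

22.51 mass %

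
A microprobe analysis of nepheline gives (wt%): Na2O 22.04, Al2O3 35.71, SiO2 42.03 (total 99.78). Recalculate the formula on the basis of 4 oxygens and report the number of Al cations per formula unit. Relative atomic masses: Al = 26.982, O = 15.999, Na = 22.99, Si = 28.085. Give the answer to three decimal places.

0.999 Al apfu

Na2O: 22.04/61.979 = 0.35560 mol → 0.71120 mol Na, 0.35560 mol O.
Al2O3: 35.71/101.961 = 0.35023 mol → 0.70046 mol Al, 1.05069 mol O.
SiO2: 42.03/60.083 = 0.69953 mol → 0.69953 mol Si, 1.39906 mol O.
Total oxygen = 2.80535 mol. Normalization factor = 4/2.80535 = 1.42585.
Al per 4 O = 0.70046 × 1.42585 = 0.999.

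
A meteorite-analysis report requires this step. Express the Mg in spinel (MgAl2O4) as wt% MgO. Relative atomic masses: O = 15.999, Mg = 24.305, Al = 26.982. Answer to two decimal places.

28.33 wt%

Formula mass = 142.265 g/mol.
1 Mg → 1.0000 mol MgO per formula unit; M(MgO) = 40.304, so MgO mass = 40.304 g.
40.304/142.265 × 100 = 28.33 wt%.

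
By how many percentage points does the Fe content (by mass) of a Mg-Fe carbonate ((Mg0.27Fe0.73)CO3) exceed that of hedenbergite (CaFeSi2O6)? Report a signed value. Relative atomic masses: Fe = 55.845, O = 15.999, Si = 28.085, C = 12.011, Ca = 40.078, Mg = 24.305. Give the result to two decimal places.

M((Mg0.27Fe0.73)CO3) = 107.337 g/mol, so wt% Fe = 40.767/107.337 × 100 = 37.98%.
M(CaFeSi2O6) = 248.087 g/mol, so wt% Fe = 55.845/248.087 × 100 = 22.51%.
37.98 − 22.51 = 15.47 pp.

15.47 percentage points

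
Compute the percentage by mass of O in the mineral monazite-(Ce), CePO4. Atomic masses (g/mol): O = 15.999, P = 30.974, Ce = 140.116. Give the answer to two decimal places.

27.22 mass %

Formula mass = 1·140.116 + 1·30.974 + 4·15.999 = 235.086 g/mol, of which 63.996 g is O.
So O makes up 63.996/235.086 = 0.2722 of the mass, i.e. 27.22%.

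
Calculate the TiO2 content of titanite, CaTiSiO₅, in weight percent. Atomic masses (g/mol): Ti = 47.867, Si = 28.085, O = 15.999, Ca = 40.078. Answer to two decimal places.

40.74 wt%

M(CaTiSiO₅) = 196.025 g/mol; M(TiO2) = 79.865 g/mol.
Moles TiO2 per formula unit = 1 Ti ÷ 1 = 1.0000.
TiO2 fraction = (1.0000 × 79.865) / 196.025 = 79.865/196.025 = 0.4074.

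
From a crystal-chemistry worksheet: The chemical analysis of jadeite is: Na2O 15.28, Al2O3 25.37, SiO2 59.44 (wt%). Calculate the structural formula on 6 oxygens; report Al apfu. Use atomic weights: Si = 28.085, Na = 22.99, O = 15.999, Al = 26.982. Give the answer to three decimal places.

1.005 Al apfu

Na2O (M=61.979): mol = 0.24654; Na = 0.49308, O = 0.24654.
Al2O3 (M=101.961): mol = 0.24882; Al = 0.49764, O = 0.74646.
SiO2 (M=60.083): mol = 0.98930; Si = 0.98930, O = 1.97860.
ΣO = 2.97160; factor = 6/ΣO = 2.01911.
Al apfu = 0.49764 × 2.01911 = 1.005.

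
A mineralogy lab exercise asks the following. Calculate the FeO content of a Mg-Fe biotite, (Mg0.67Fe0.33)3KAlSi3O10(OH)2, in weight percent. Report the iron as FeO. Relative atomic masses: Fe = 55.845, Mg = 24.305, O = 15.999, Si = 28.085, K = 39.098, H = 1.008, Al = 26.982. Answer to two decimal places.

15.86 wt%

Molar mass of (Mg0.67Fe0.33)3KAlSi3O10(OH)2 = 2.01·24.305 + 0.99·55.845 + 1·39.098 + 1·26.982 + 3·28.085 + 12·15.999 + 2·1.008 = 448.479 g/mol.
Each formula unit contains 0.99 Fe, equivalent to 0.99/1 = 0.9900 mol FeO.
M(FeO) = 1×55.845 + 1×15.999 = 71.844 g/mol.
Mass of FeO per formula unit = 0.9900 × 71.844 = 71.126 g.
FeO wt% = 71.126 / 448.479 × 100 = 15.86%.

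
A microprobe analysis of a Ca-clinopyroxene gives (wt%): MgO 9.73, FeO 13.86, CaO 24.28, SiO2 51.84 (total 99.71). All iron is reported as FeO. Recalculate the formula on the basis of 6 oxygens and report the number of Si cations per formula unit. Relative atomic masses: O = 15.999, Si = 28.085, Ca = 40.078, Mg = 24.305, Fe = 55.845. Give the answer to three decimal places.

1.997 Si apfu

9.73 wt% MgO ÷ 40.304 g/mol = 0.24142 mol, giving 0.24142 Mg and 0.24142 O.
13.86 wt% FeO ÷ 71.844 g/mol = 0.19292 mol, giving 0.19292 Fe and 0.19292 O.
24.28 wt% CaO ÷ 56.077 g/mol = 0.43298 mol, giving 0.43298 Ca and 0.43298 O.
51.84 wt% SiO2 ÷ 60.083 g/mol = 0.86281 mol, giving 0.86281 Si and 1.72562 O.
Oxygen sums to 2.59294; scaling by 6/2.59294 = 2.31398 puts the formula on 6 O.
Si: 0.86281 × 2.31398 = 1.997 atoms per formula unit.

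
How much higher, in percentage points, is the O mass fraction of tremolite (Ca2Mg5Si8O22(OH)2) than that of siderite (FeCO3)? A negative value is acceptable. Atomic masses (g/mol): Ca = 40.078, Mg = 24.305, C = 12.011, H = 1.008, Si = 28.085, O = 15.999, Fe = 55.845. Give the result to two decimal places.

5.84 percentage points

O in Ca2Mg5Si8O22(OH)2: molar mass 812.353 g/mol; 24×15.999 = 383.976 g → 47.27 wt%.
O in FeCO3: molar mass 115.853 g/mol; 3×15.999 = 47.997 g → 41.43 wt%.
Difference = 47.27 − 41.43 = 5.84 percentage points.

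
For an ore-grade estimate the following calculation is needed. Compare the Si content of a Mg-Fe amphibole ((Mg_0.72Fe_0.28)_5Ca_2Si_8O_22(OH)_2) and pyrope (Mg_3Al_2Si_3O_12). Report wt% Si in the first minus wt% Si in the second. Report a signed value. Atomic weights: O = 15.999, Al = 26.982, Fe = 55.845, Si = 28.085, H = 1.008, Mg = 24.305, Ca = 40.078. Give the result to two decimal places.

5.33 percentage points

First mineral: 224.680 g Si in 856.509 g formula = 26.23 wt% Si.
Second mineral: 84.255 g Si in 403.122 g formula = 20.90 wt% Si.
26.23% − 20.90% gives a difference of 5.33 percentage points.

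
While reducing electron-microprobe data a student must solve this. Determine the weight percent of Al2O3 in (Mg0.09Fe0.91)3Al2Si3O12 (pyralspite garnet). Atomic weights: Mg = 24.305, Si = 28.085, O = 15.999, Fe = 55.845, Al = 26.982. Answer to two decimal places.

M((Mg0.09Fe0.91)3Al2Si3O12) = 489.226 g/mol; M(Al2O3) = 101.961 g/mol.
Moles Al2O3 per formula unit = 2 Al ÷ 2 = 1.0000.
Al2O3 fraction = (1.0000 × 101.961) / 489.226 = 101.961/489.226 = 0.2084.

20.84 wt%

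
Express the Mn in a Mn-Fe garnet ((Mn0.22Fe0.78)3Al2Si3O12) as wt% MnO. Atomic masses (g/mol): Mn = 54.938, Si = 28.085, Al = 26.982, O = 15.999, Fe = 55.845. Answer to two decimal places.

Formula mass = 497.143 g/mol.
0.66 Mn → 0.6600 mol MnO per formula unit; M(MnO) = 70.937, so MnO mass = 46.818 g.
46.818/497.143 × 100 = 9.42 wt%.

9.42 wt%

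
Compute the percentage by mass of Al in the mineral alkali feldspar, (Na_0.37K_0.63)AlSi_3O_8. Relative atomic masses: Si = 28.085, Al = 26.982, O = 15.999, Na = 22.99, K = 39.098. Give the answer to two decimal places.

9.91 weight percent

Molar mass of (Na_0.37K_0.63)AlSi_3O_8: 0.37*22.99 + 0.63*39.098 + 1*26.982 + 3*28.085 + 8*15.999 = 272.367 g/mol.
Mass of Al per formula unit: 1 × 26.982 = 26.982 g.
Weight fraction Al = 26.982 / 272.367 = 0.0991.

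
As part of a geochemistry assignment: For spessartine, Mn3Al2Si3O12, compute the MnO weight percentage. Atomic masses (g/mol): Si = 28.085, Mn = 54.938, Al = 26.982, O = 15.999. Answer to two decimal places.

M(Mn3Al2Si3O12) = 495.021 g/mol; M(MnO) = 70.937 g/mol.
Moles MnO per formula unit = 3 Mn ÷ 1 = 3.0000.
MnO fraction = (3.0000 × 70.937) / 495.021 = 212.811/495.021 = 0.4299.

42.99 wt%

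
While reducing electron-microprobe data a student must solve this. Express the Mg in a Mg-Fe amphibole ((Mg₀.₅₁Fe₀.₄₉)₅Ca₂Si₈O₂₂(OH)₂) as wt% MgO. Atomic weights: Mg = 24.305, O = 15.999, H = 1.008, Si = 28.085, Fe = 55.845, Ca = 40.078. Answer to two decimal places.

11.55 wt%

Formula mass = 889.626 g/mol.
2.55 Mg → 2.5500 mol MgO per formula unit; M(MgO) = 40.304, so MgO mass = 102.775 g.
102.775/889.626 × 100 = 11.55 wt%.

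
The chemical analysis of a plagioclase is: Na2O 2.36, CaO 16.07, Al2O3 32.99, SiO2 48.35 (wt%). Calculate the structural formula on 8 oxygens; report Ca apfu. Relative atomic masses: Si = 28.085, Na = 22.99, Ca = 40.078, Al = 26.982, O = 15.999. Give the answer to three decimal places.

0.789 Ca apfu

Na2O (M=61.979): mol = 0.03808; Na = 0.07616, O = 0.03808.
CaO (M=56.077): mol = 0.28657; Ca = 0.28657, O = 0.28657.
Al2O3 (M=101.961): mol = 0.32356; Al = 0.64712, O = 0.97068.
SiO2 (M=60.083): mol = 0.80472; Si = 0.80472, O = 1.60944.
ΣO = 2.90477; factor = 8/ΣO = 2.75409.
Ca apfu = 0.28657 × 2.75409 = 0.789.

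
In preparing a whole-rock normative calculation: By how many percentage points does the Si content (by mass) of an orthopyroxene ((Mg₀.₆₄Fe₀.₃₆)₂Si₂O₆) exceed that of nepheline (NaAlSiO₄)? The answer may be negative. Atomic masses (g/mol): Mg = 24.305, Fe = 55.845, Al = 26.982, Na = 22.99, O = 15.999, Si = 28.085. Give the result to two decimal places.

M((Mg₀.₆₄Fe₀.₃₆)₂Si₂O₆) = 223.483 g/mol, so wt% Si = 56.170/223.483 × 100 = 25.13%.
M(NaAlSiO₄) = 142.053 g/mol, so wt% Si = 28.085/142.053 × 100 = 19.77%.
25.13 − 19.77 = 5.36 pp.

5.36 percentage points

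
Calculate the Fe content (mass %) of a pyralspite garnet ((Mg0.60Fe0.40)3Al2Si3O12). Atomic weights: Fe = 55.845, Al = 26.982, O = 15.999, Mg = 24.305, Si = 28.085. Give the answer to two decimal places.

15.20 mass %

Formula mass = 1.80·24.305 + 1.20·55.845 + 2·26.982 + 3·28.085 + 12·15.999 = 440.970 g/mol, of which 67.014 g is Fe.
So Fe makes up 67.014/440.970 = 0.1520 of the mass, i.e. 15.20%.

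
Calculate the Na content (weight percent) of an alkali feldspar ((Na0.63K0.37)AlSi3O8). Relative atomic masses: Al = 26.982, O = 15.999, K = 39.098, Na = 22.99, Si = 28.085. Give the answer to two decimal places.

M((Na0.63K0.37)AlSi3O8) = 268.179 g/mol.
Na contributes 0.63 × 22.99 = 14.484 g per mole.
14.484/268.179 = 0.0540 → 5.40%.

5.40 weight percent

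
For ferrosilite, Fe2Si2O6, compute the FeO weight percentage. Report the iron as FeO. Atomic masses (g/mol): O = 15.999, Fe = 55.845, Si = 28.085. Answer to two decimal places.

Formula mass = 263.854 g/mol.
2 Fe → 2.0000 mol FeO per formula unit; M(FeO) = 71.844, so FeO mass = 143.688 g.
143.688/263.854 × 100 = 54.46 wt%.

54.46 wt%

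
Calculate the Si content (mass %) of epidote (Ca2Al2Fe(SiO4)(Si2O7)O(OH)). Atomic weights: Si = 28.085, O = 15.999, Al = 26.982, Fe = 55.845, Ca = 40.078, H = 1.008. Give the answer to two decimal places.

17.44 mass %

M(Ca2Al2Fe(SiO4)(Si2O7)O(OH)) = 483.215 g/mol.
Si contributes 3 × 28.085 = 84.255 g per mole.
84.255/483.215 = 0.1744 → 17.44%.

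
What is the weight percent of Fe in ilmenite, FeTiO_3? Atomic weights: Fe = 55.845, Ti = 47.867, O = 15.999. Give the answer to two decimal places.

36.81 mass %

M(FeTiO_3) = 151.709 g/mol.
Fe contributes 1 × 55.845 = 55.845 g per mole.
55.845/151.709 = 0.3681 → 36.81%.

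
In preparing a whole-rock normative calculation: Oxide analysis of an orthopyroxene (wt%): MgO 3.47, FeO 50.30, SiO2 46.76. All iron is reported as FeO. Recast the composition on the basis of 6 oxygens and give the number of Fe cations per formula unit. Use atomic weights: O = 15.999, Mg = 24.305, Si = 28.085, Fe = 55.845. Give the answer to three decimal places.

1.793 Fe apfu

MgO (M=40.304): mol = 0.08610; Mg = 0.08610, O = 0.08610.
FeO (M=71.844): mol = 0.70013; Fe = 0.70013, O = 0.70013.
SiO2 (M=60.083): mol = 0.77826; Si = 0.77826, O = 1.55652.
ΣO = 2.34275; factor = 6/ΣO = 2.56109.
Fe apfu = 0.70013 × 2.56109 = 1.793.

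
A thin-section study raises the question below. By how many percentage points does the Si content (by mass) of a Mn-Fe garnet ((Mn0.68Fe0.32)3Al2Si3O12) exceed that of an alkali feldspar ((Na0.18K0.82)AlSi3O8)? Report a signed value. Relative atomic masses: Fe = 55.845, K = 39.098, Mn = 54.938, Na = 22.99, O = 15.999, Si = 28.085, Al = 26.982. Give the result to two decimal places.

-13.60 percentage points

Si in (Mn0.68Fe0.32)3Al2Si3O12: molar mass 495.892 g/mol; 3×28.085 = 84.255 g → 16.99 wt%.
Si in (Na0.18K0.82)AlSi3O8: molar mass 275.428 g/mol; 3×28.085 = 84.255 g → 30.59 wt%.
Difference = 16.99 − 30.59 = -13.60 percentage points.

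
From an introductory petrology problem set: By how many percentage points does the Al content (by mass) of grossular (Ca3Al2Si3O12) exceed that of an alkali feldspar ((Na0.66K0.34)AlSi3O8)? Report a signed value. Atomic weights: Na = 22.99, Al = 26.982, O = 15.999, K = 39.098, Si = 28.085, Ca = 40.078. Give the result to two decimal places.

Al in Ca3Al2Si3O12: molar mass 450.441 g/mol; 2×26.982 = 53.964 g → 11.98 wt%.
Al in (Na0.66K0.34)AlSi3O8: molar mass 267.696 g/mol; 1×26.982 = 26.982 g → 10.08 wt%.
Difference = 11.98 − 10.08 = 1.90 percentage points.

1.90 percentage points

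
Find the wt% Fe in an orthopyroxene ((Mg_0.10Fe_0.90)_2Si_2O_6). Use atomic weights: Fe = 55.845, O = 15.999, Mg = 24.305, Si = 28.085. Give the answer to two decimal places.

Formula mass = 0.20·24.305 + 1.80·55.845 + 2·28.085 + 6·15.999 = 257.546 g/mol, of which 100.521 g is Fe.
So Fe makes up 100.521/257.546 = 0.3903 of the mass, i.e. 39.03%.

39.03 weight percent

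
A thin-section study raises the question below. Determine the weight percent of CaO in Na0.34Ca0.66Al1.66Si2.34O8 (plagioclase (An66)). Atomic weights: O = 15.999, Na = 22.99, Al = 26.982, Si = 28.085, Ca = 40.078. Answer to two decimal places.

13.57 wt%

Formula mass = 272.769 g/mol.
0.66 Ca → 0.6600 mol CaO per formula unit; M(CaO) = 56.077, so CaO mass = 37.011 g.
37.011/272.769 × 100 = 13.57 wt%.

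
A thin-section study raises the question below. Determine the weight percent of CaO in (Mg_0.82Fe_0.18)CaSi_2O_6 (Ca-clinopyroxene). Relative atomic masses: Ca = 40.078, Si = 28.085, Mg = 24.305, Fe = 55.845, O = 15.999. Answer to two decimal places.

Molar mass of (Mg_0.82Fe_0.18)CaSi_2O_6 = 0.82×24.305 + 0.18×55.845 + 1×40.078 + 2×28.085 + 6×15.999 = 222.224 g/mol.
Each formula unit contains 1 Ca, equivalent to 1/1 = 1.0000 mol CaO.
M(CaO) = 1×40.078 + 1×15.999 = 56.077 g/mol.
Mass of CaO per formula unit = 1.0000 × 56.077 = 56.077 g.
CaO wt% = 56.077 / 222.224 × 100 = 25.23%.

25.23 wt%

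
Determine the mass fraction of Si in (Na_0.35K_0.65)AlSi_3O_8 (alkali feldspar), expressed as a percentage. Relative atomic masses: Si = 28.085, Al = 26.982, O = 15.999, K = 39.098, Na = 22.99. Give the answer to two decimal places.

30.90 mass %

M((Na_0.35K_0.65)AlSi_3O_8) = 272.689 g/mol.
Si contributes 3 × 28.085 = 84.255 g per mole.
84.255/272.689 = 0.3090 → 30.90%.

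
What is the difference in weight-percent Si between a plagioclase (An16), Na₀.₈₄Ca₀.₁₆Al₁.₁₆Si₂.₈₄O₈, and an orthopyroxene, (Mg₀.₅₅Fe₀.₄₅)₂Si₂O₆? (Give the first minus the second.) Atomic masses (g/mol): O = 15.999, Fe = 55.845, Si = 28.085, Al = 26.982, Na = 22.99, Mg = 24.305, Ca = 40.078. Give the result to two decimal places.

5.61 percentage points

M(Na₀.₈₄Ca₀.₁₆Al₁.₁₆Si₂.₈₄O₈) = 264.777 g/mol, so wt% Si = 79.761/264.777 × 100 = 30.12%.
M((Mg₀.₅₅Fe₀.₄₅)₂Si₂O₆) = 229.160 g/mol, so wt% Si = 56.170/229.160 × 100 = 24.51%.
30.12 − 24.51 = 5.61 pp.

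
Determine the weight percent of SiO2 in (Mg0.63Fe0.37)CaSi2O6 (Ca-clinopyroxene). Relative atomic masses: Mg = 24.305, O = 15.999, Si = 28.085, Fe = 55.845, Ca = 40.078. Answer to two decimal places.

52.65 wt%

Formula mass = 228.217 g/mol.
2 Si → 2.0000 mol SiO2 per formula unit; M(SiO2) = 60.083, so SiO2 mass = 120.166 g.
120.166/228.217 × 100 = 52.65 wt%.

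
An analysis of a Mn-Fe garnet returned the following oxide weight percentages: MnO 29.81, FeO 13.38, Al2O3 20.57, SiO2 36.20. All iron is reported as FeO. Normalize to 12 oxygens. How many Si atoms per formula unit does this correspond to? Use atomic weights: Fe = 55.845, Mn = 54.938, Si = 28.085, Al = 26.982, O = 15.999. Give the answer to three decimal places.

2.992 Si apfu

MnO: 29.81/70.937 = 0.42023 mol → 0.42023 mol Mn, 0.42023 mol O.
FeO: 13.38/71.844 = 0.18624 mol → 0.18624 mol Fe, 0.18624 mol O.
Al2O3: 20.57/101.961 = 0.20174 mol → 0.40348 mol Al, 0.60522 mol O.
SiO2: 36.20/60.083 = 0.60250 mol → 0.60250 mol Si, 1.20500 mol O.
Total oxygen = 2.41669 mol. Normalization factor = 12/2.41669 = 4.96547.
Si per 12 O = 0.60250 × 4.96547 = 2.992.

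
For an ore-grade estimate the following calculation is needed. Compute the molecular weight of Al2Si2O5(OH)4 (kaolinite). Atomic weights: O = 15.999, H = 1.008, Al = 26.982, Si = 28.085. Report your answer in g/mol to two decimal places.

Al: 2 × 26.982 = 53.9640
Si: 2 × 28.085 = 56.1700
O: 9 × 15.999 = 143.9910
H: 4 × 1.008 = 4.0320
Summing the contributions gives the formula mass.

258.16 g/mol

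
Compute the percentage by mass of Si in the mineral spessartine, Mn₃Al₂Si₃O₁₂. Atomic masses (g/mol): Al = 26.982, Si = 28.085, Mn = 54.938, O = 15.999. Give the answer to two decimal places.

17.02 weight percent

Molar mass of Mn₃Al₂Si₃O₁₂: 3*54.938 + 2*26.982 + 3*28.085 + 12*15.999 = 495.021 g/mol.
Mass of Si per formula unit: 3 × 28.085 = 84.255 g.
Weight fraction Si = 84.255 / 495.021 = 0.1702.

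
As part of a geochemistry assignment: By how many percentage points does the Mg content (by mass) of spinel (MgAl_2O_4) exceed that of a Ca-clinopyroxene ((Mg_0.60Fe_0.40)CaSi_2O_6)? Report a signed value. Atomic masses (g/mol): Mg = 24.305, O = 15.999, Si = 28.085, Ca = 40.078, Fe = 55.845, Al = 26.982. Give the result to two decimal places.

Mg in MgAl_2O_4: molar mass 142.265 g/mol; 1×24.305 = 24.305 g → 17.08 wt%.
Mg in (Mg_0.60Fe_0.40)CaSi_2O_6: molar mass 229.163 g/mol; 0.60×24.305 = 14.583 g → 6.36 wt%.
Difference = 17.08 − 6.36 = 10.72 percentage points.

10.72 percentage points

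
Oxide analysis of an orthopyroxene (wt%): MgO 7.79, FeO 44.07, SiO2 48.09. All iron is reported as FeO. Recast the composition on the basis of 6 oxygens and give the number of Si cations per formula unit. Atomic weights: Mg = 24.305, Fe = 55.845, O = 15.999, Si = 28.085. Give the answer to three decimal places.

7.79 wt% MgO ÷ 40.304 g/mol = 0.19328 mol, giving 0.19328 Mg and 0.19328 O.
44.07 wt% FeO ÷ 71.844 g/mol = 0.61341 mol, giving 0.61341 Fe and 0.61341 O.
48.09 wt% SiO2 ÷ 60.083 g/mol = 0.80039 mol, giving 0.80039 Si and 1.60078 O.
Oxygen sums to 2.40747; scaling by 6/2.40747 = 2.49224 puts the formula on 6 O.
Si: 0.80039 × 2.49224 = 1.995 atoms per formula unit.

1.995 Si apfu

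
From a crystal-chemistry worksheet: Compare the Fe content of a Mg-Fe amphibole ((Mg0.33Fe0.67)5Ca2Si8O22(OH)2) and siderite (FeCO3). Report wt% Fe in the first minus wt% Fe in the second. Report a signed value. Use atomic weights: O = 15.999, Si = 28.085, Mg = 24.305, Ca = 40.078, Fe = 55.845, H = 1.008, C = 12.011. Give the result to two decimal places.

-27.82 percentage points

Fe in (Mg0.33Fe0.67)5Ca2Si8O22(OH)2: molar mass 918.012 g/mol; 3.35×55.845 = 187.081 g → 20.38 wt%.
Fe in FeCO3: molar mass 115.853 g/mol; 1×55.845 = 55.845 g → 48.20 wt%.
Difference = 20.38 − 48.20 = -27.82 percentage points.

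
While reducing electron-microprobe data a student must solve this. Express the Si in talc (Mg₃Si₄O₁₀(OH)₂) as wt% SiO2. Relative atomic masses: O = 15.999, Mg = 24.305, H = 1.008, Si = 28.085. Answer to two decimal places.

M(Mg₃Si₄O₁₀(OH)₂) = 379.259 g/mol; M(SiO2) = 60.083 g/mol.
Moles SiO2 per formula unit = 4 Si ÷ 1 = 4.0000.
SiO2 fraction = (4.0000 × 60.083) / 379.259 = 240.332/379.259 = 0.6337.

63.37 wt%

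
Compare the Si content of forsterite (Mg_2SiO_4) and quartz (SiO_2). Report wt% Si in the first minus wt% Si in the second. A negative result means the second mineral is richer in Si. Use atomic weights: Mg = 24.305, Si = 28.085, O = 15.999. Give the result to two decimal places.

M(Mg_2SiO_4) = 140.691 g/mol, so wt% Si = 28.085/140.691 × 100 = 19.96%.
M(SiO_2) = 60.083 g/mol, so wt% Si = 28.085/60.083 × 100 = 46.74%.
19.96 − 46.74 = -26.78 pp.

-26.78 percentage points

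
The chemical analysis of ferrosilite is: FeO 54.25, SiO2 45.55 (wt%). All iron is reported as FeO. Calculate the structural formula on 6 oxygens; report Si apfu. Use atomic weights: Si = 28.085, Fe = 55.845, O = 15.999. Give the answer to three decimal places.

FeO: 54.25/71.844 = 0.75511 mol → 0.75511 mol Fe, 0.75511 mol O.
SiO2: 45.55/60.083 = 0.75812 mol → 0.75812 mol Si, 1.51624 mol O.
Total oxygen = 2.27135 mol. Normalization factor = 6/2.27135 = 2.64160.
Si per 6 O = 0.75812 × 2.64160 = 2.003.

2.003 Si apfu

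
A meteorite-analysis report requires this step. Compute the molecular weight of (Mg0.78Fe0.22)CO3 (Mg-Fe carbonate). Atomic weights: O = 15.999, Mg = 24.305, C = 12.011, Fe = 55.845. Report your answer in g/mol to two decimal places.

The formula mass is the sum 0.78·24.305 + 0.22·55.845 + 1·12.011 + 3·15.999.

91.25 g/mol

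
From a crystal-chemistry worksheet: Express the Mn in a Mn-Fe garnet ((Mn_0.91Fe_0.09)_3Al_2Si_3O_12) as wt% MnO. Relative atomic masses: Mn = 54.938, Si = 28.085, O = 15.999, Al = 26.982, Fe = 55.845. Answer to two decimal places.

Molar mass of (Mn_0.91Fe_0.09)_3Al_2Si_3O_12 = 2.73*54.938 + 0.27*55.845 + 2*26.982 + 3*28.085 + 12*15.999 = 495.266 g/mol.
Each formula unit contains 2.73 Mn, equivalent to 2.73/1 = 2.7300 mol MnO.
M(MnO) = 1×54.938 + 1×15.999 = 70.937 g/mol.
Mass of MnO per formula unit = 2.7300 × 70.937 = 193.658 g.
MnO wt% = 193.658 / 495.266 × 100 = 39.10%.

39.10 wt%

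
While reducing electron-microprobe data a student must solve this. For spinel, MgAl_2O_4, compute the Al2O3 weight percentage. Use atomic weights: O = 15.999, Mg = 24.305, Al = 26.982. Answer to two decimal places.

71.67 wt%

Molar mass of MgAl_2O_4 = 1×24.305 + 2×26.982 + 4×15.999 = 142.265 g/mol.
Each formula unit contains 2 Al, equivalent to 2/2 = 1.0000 mol Al2O3.
M(Al2O3) = 2×26.982 + 3×15.999 = 101.961 g/mol.
Mass of Al2O3 per formula unit = 1.0000 × 101.961 = 101.961 g.
Al2O3 wt% = 101.961 / 142.265 × 100 = 71.67%.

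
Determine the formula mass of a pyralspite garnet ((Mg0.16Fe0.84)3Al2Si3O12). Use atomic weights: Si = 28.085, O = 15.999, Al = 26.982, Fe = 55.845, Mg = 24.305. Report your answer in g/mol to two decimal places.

482.60 g/mol

M = 0.48(24.305) + 2.52(55.845) + 2(26.982) + 3(28.085) + 12(15.999)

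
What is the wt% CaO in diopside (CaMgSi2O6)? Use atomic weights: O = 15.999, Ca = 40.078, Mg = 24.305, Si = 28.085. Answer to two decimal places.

25.90 wt%

M(CaMgSi2O6) = 216.547 g/mol; M(CaO) = 56.077 g/mol.
Moles CaO per formula unit = 1 Ca ÷ 1 = 1.0000.
CaO fraction = (1.0000 × 56.077) / 216.547 = 56.077/216.547 = 0.2590.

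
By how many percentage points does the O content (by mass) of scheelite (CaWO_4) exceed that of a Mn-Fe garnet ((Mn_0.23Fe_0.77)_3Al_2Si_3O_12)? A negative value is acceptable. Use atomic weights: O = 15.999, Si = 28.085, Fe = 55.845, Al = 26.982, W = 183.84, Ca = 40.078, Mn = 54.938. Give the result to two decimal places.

-16.39 percentage points

O in CaWO_4: molar mass 287.914 g/mol; 4×15.999 = 63.996 g → 22.23 wt%.
O in (Mn_0.23Fe_0.77)_3Al_2Si_3O_12: molar mass 497.116 g/mol; 12×15.999 = 191.988 g → 38.62 wt%.
Difference = 22.23 − 38.62 = -16.39 percentage points.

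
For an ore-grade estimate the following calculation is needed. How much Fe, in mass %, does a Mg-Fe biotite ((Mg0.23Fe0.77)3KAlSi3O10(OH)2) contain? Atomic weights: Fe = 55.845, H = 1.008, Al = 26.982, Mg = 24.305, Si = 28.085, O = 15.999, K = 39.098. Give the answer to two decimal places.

26.32 mass %

Molar mass of (Mg0.23Fe0.77)3KAlSi3O10(OH)2: 0.69*24.305 + 2.31*55.845 + 1*39.098 + 1*26.982 + 3*28.085 + 12*15.999 + 2*1.008 = 490.111 g/mol.
Mass of Fe per formula unit: 2.31 × 55.845 = 129.002 g.
Weight fraction Fe = 129.002 / 490.111 = 0.2632.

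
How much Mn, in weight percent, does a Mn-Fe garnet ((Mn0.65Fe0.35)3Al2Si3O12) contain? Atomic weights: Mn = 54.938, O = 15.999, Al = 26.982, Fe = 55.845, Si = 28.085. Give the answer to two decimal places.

Formula mass = 1.95×54.938 + 1.05×55.845 + 2×26.982 + 3×28.085 + 12×15.999 = 495.973 g/mol, of which 107.129 g is Mn.
So Mn makes up 107.129/495.973 = 0.2160 of the mass, i.e. 21.60%.

21.60 weight percent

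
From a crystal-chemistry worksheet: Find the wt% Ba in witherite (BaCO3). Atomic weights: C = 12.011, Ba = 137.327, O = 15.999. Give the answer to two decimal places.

69.59 weight percent

Formula mass = 1*137.327 + 1*12.011 + 3*15.999 = 197.335 g/mol, of which 137.327 g is Ba.
So Ba makes up 137.327/197.335 = 0.6959 of the mass, i.e. 69.59%.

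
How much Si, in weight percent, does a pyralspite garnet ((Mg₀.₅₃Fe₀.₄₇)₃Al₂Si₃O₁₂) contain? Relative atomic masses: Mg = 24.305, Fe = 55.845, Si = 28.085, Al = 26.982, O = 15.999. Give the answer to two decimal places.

Molar mass of (Mg₀.₅₃Fe₀.₄₇)₃Al₂Si₃O₁₂: 1.59×24.305 + 1.41×55.845 + 2×26.982 + 3×28.085 + 12×15.999 = 447.593 g/mol.
Mass of Si per formula unit: 3 × 28.085 = 84.255 g.
Weight fraction Si = 84.255 / 447.593 = 0.1882.

18.82 weight percent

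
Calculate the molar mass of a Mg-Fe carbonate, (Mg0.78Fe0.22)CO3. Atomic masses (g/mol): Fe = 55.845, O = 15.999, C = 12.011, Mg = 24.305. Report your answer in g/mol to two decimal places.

91.25 g/mol

Mg: 0.78 × 24.305 = 18.9579
Fe: 0.22 × 55.845 = 12.2859
C: 1 × 12.011 = 12.0110
O: 3 × 15.999 = 47.9970
Summing the contributions gives the formula mass.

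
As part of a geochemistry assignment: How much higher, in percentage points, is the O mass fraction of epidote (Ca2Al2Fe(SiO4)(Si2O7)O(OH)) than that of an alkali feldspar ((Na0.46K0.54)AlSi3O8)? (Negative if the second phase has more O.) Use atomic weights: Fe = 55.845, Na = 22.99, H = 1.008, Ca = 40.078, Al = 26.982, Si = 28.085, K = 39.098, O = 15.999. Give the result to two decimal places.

O in Ca2Al2Fe(SiO4)(Si2O7)O(OH): molar mass 483.215 g/mol; 13×15.999 = 207.987 g → 43.04 wt%.
O in (Na0.46K0.54)AlSi3O8: molar mass 270.917 g/mol; 8×15.999 = 127.992 g → 47.24 wt%.
Difference = 43.04 − 47.24 = -4.20 percentage points.

-4.20 percentage points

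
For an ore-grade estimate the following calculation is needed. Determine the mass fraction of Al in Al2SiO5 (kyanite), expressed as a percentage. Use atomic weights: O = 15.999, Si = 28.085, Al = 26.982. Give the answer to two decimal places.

Formula mass = 2·26.982 + 1·28.085 + 5·15.999 = 162.044 g/mol, of which 53.964 g is Al.
So Al makes up 53.964/162.044 = 0.3330 of the mass, i.e. 33.30%.

33.30 mass %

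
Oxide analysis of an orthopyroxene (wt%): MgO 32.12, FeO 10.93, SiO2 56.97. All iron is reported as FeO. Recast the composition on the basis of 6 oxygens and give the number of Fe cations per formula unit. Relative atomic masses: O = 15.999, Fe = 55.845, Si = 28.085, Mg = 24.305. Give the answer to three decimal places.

MgO: 32.12/40.304 = 0.79694 mol → 0.79694 mol Mg, 0.79694 mol O.
FeO: 10.93/71.844 = 0.15214 mol → 0.15214 mol Fe, 0.15214 mol O.
SiO2: 56.97/60.083 = 0.94819 mol → 0.94819 mol Si, 1.89638 mol O.
Total oxygen = 2.84546 mol. Normalization factor = 6/2.84546 = 2.10862.
Fe per 6 O = 0.15214 × 2.10862 = 0.321.

0.321 Fe apfu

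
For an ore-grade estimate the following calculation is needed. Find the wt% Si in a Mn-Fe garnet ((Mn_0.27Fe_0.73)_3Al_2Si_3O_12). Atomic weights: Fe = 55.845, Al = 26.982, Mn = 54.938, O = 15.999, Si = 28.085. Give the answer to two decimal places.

M((Mn_0.27Fe_0.73)_3Al_2Si_3O_12) = 497.007 g/mol.
Si contributes 3 × 28.085 = 84.255 g per mole.
84.255/497.007 = 0.1695 → 16.95%.

16.95 weight percent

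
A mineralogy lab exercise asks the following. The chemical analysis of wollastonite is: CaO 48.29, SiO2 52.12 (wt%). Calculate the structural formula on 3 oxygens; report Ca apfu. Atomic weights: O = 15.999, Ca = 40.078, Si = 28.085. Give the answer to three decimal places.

0.995 Ca apfu

48.29 wt% CaO ÷ 56.077 g/mol = 0.86114 mol, giving 0.86114 Ca and 0.86114 O.
52.12 wt% SiO2 ÷ 60.083 g/mol = 0.86747 mol, giving 0.86747 Si and 1.73494 O.
Oxygen sums to 2.59608; scaling by 3/2.59608 = 1.15559 puts the formula on 3 O.
Ca: 0.86114 × 1.15559 = 0.995 atoms per formula unit.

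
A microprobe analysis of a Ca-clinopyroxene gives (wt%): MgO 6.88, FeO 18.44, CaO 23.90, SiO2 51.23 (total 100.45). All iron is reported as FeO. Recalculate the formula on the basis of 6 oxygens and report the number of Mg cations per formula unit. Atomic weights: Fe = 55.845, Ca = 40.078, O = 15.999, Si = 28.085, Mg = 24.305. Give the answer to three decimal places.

0.400 Mg apfu

MgO: 6.88/40.304 = 0.17070 mol → 0.17070 mol Mg, 0.17070 mol O.
FeO: 18.44/71.844 = 0.25667 mol → 0.25667 mol Fe, 0.25667 mol O.
CaO: 23.90/56.077 = 0.42620 mol → 0.42620 mol Ca, 0.42620 mol O.
SiO2: 51.23/60.083 = 0.85265 mol → 0.85265 mol Si, 1.70530 mol O.
Total oxygen = 2.55887 mol. Normalization factor = 6/2.55887 = 2.34479.
Mg per 6 O = 0.17070 × 2.34479 = 0.400.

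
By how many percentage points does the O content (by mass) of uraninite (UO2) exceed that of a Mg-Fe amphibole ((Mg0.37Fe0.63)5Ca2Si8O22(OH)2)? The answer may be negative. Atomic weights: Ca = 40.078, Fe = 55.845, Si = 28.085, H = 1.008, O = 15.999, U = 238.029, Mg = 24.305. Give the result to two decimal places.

-30.27 percentage points

First mineral: 31.998 g O in 270.027 g formula = 11.85 wt% O.
Second mineral: 383.976 g O in 911.704 g formula = 42.12 wt% O.
11.85% − 42.12% gives a difference of -30.27 percentage points.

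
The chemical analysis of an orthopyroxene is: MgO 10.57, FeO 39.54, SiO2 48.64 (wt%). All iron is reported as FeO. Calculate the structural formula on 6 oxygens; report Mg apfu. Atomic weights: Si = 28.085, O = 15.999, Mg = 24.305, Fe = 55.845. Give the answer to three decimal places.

0.647 Mg apfu

10.57 wt% MgO ÷ 40.304 g/mol = 0.26226 mol, giving 0.26226 Mg and 0.26226 O.
39.54 wt% FeO ÷ 71.844 g/mol = 0.55036 mol, giving 0.55036 Fe and 0.55036 O.
48.64 wt% SiO2 ÷ 60.083 g/mol = 0.80955 mol, giving 0.80955 Si and 1.61910 O.
Oxygen sums to 2.43172; scaling by 6/2.43172 = 2.46739 puts the formula on 6 O.
Mg: 0.26226 × 2.46739 = 0.647 atoms per formula unit.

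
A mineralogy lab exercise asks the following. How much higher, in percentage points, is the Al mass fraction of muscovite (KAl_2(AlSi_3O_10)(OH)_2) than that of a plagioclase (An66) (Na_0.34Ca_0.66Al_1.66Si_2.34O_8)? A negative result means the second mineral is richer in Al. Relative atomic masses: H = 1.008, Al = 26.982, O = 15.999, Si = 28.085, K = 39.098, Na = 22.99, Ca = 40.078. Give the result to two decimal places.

3.90 percentage points

Al in KAl_2(AlSi_3O_10)(OH)_2: molar mass 398.303 g/mol; 3×26.982 = 80.946 g → 20.32 wt%.
Al in Na_0.34Ca_0.66Al_1.66Si_2.34O_8: molar mass 272.769 g/mol; 1.66×26.982 = 44.790 g → 16.42 wt%.
Difference = 20.32 − 16.42 = 3.90 percentage points.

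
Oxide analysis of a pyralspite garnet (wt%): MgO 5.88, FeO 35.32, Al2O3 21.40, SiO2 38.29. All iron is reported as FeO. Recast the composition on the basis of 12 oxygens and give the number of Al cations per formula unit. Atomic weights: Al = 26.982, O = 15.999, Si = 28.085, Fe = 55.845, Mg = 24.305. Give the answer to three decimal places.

5.88 wt% MgO ÷ 40.304 g/mol = 0.14589 mol, giving 0.14589 Mg and 0.14589 O.
35.32 wt% FeO ÷ 71.844 g/mol = 0.49162 mol, giving 0.49162 Fe and 0.49162 O.
21.40 wt% Al2O3 ÷ 101.961 g/mol = 0.20988 mol, giving 0.41976 Al and 0.62964 O.
38.29 wt% SiO2 ÷ 60.083 g/mol = 0.63729 mol, giving 0.63729 Si and 1.27458 O.
Oxygen sums to 2.54173; scaling by 12/2.54173 = 4.72119 puts the formula on 12 O.
Al: 0.41976 × 4.72119 = 1.982 atoms per formula unit.

1.982 Al apfu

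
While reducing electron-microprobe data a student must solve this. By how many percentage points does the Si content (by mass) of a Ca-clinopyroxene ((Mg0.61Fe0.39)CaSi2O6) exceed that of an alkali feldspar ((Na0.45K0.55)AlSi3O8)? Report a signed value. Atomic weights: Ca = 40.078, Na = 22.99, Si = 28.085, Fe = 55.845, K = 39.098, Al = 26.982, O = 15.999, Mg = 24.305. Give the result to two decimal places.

First mineral: 56.170 g Si in 228.848 g formula = 24.54 wt% Si.
Second mineral: 84.255 g Si in 271.078 g formula = 31.08 wt% Si.
24.54% − 31.08% gives a difference of -6.54 percentage points.

-6.54 percentage points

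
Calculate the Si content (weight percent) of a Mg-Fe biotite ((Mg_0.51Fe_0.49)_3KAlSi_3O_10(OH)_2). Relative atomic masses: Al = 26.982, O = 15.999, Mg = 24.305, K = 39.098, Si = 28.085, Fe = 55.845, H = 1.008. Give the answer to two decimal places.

M((Mg_0.51Fe_0.49)_3KAlSi_3O_10(OH)_2) = 463.618 g/mol.
Si contributes 3 × 28.085 = 84.255 g per mole.
84.255/463.618 = 0.1817 → 18.17%.

18.17 weight percent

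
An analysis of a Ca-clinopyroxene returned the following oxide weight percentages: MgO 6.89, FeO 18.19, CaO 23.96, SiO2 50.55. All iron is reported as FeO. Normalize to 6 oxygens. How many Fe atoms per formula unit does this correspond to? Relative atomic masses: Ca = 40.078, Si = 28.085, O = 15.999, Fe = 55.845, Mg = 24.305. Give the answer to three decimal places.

MgO: 6.89/40.304 = 0.17095 mol → 0.17095 mol Mg, 0.17095 mol O.
FeO: 18.19/71.844 = 0.25319 mol → 0.25319 mol Fe, 0.25319 mol O.
CaO: 23.96/56.077 = 0.42727 mol → 0.42727 mol Ca, 0.42727 mol O.
SiO2: 50.55/60.083 = 0.84134 mol → 0.84134 mol Si, 1.68268 mol O.
Total oxygen = 2.53409 mol. Normalization factor = 6/2.53409 = 2.36771.
Fe per 6 O = 0.25319 × 2.36771 = 0.599.

0.599 Fe apfu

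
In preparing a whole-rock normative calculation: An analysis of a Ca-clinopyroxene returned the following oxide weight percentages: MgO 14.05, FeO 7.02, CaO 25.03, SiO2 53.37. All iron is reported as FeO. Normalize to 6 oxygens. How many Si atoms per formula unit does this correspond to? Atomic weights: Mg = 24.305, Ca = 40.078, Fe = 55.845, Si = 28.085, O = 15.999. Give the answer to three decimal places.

1.997 Si apfu

MgO (M=40.304): mol = 0.34860; Mg = 0.34860, O = 0.34860.
FeO (M=71.844): mol = 0.09771; Fe = 0.09771, O = 0.09771.
CaO (M=56.077): mol = 0.44635; Ca = 0.44635, O = 0.44635.
SiO2 (M=60.083): mol = 0.88827; Si = 0.88827, O = 1.77654.
ΣO = 2.66920; factor = 6/ΣO = 2.24786.
Si apfu = 0.88827 × 2.24786 = 1.997.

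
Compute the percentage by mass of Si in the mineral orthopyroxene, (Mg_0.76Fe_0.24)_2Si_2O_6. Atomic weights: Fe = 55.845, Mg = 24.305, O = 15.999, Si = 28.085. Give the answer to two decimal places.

26.02 weight percent

Formula mass = 1.52×24.305 + 0.48×55.845 + 2×28.085 + 6×15.999 = 215.913 g/mol, of which 56.170 g is Si.
So Si makes up 56.170/215.913 = 0.2602 of the mass, i.e. 26.02%.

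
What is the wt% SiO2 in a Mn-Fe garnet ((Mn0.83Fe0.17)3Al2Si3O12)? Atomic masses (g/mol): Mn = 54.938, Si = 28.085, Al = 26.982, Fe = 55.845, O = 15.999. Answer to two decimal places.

Molar mass of (Mn0.83Fe0.17)3Al2Si3O12 = 2.49*54.938 + 0.51*55.845 + 2*26.982 + 3*28.085 + 12*15.999 = 495.484 g/mol.
Each formula unit contains 3 Si, equivalent to 3/1 = 3.0000 mol SiO2.
M(SiO2) = 1×28.085 + 2×15.999 = 60.083 g/mol.
Mass of SiO2 per formula unit = 3.0000 × 60.083 = 180.249 g.
SiO2 wt% = 180.249 / 495.484 × 100 = 36.38%.

36.38 wt%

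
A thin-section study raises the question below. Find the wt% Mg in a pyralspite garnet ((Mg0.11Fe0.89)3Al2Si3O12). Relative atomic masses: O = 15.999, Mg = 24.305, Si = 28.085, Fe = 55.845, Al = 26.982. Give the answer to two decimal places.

1.65 weight percent

Molar mass of (Mg0.11Fe0.89)3Al2Si3O12: 0.33·24.305 + 2.67·55.845 + 2·26.982 + 3·28.085 + 12·15.999 = 487.334 g/mol.
Mass of Mg per formula unit: 0.33 × 24.305 = 8.021 g.
Weight fraction Mg = 8.021 / 487.334 = 0.0165.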